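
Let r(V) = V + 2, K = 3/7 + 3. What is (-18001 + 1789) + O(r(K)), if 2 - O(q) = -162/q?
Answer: -307423/19 ≈ -16180.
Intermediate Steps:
K = 24/7 (K = 3*(1/7) + 3 = 3/7 + 3 = 24/7 ≈ 3.4286)
r(V) = 2 + V
O(q) = 2 + 162/q (O(q) = 2 - (-162)/q = 2 + 162/q)
(-18001 + 1789) + O(r(K)) = (-18001 + 1789) + (2 + 162/(2 + 24/7)) = -16212 + (2 + 162/(38/7)) = -16212 + (2 + 162*(7/38)) = -16212 + (2 + 567/19) = -16212 + 605/19 = -307423/19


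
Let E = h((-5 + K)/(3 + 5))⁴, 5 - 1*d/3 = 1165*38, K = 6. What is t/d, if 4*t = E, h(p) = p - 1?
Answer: -2401/2175713280 ≈ -1.1035e-6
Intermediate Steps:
h(p) = -1 + p
d = -132795 (d = 15 - 3495*38 = 15 - 3*44270 = 15 - 132810 = -132795)
E = 2401/4096 (E = (-1 + (-5 + 6)/(3 + 5))⁴ = (-1 + 1/8)⁴ = (-1 + 1*(⅛))⁴ = (-1 + ⅛)⁴ = (-7/8)⁴ = 2401/4096 ≈ 0.58618)
t = 2401/16384 (t = (¼)*(2401/4096) = 2401/16384 ≈ 0.14655)
t/d = (2401/16384)/(-132795) = (2401/16384)*(-1/132795) = -2401/2175713280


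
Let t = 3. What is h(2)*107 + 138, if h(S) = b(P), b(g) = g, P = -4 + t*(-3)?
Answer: -1253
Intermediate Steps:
P = -13 (P = -4 + 3*(-3) = -4 - 9 = -13)
h(S) = -13
h(2)*107 + 138 = -13*107 + 138 = -1391 + 138 = -1253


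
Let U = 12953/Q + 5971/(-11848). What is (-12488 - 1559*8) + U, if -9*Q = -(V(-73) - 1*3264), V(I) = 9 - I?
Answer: -471200295289/18850168 ≈ -24997.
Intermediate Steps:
Q = -3182/9 (Q = -(-1)*((9 - 1*(-73)) - 1*3264)/9 = -(-1)*((9 + 73) - 3264)/9 = -(-1)*(82 - 3264)/9 = -(-1)*(-3182)/9 = -1/9*3182 = -3182/9 ≈ -353.56)
U = -700102009/18850168 (U = 12953/(-3182/9) + 5971/(-11848) = 12953*(-9/3182) + 5971*(-1/11848) = -116577/3182 - 5971/11848 = -700102009/18850168 ≈ -37.140)
(-12488 - 1559*8) + U = (-12488 - 1559*8) - 700102009/18850168 = (-12488 - 12472) - 700102009/18850168 = -24960 - 700102009/18850168 = -471200295289/18850168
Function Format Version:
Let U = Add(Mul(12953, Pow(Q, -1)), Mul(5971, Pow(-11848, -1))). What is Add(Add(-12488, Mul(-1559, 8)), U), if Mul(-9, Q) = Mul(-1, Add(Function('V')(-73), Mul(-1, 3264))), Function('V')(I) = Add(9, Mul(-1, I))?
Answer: Rational(-471200295289, 18850168) ≈ -24997.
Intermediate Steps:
Q = Rational(-3182, 9) (Q = Mul(Rational(-1, 9), Mul(-1, Add(Add(9, Mul(-1, -73)), Mul(-1, 3264)))) = Mul(Rational(-1, 9), Mul(-1, Add(Add(9, 73), -3264))) = Mul(Rational(-1, 9), Mul(-1, Add(82, -3264))) = Mul(Rational(-1, 9), Mul(-1, -3182)) = Mul(Rational(-1, 9), 3182) = Rational(-3182, 9) ≈ -353.56)
U = Rational(-700102009, 18850168) (U = Add(Mul(12953, Pow(Rational(-3182, 9), -1)), Mul(5971, Pow(-11848, -1))) = Add(Mul(12953, Rational(-9, 3182)), Mul(5971, Rational(-1, 11848))) = Add(Rational(-116577, 3182), Rational(-5971, 11848)) = Rational(-700102009, 18850168) ≈ -37.140)
Add(Add(-12488, Mul(-1559, 8)), U) = Add(Add(-12488, Mul(-1559, 8)), Rational(-700102009, 18850168)) = Add(Add(-12488, -12472), Rational(-700102009, 18850168)) = Add(-24960, Rational(-700102009, 18850168)) = Rational(-471200295289, 18850168)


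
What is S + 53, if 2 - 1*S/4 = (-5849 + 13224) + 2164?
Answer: -38095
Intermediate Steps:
S = -38148 (S = 8 - 4*((-5849 + 13224) + 2164) = 8 - 4*(7375 + 2164) = 8 - 4*9539 = 8 - 38156 = -38148)
S + 53 = -38148 + 53 = -38095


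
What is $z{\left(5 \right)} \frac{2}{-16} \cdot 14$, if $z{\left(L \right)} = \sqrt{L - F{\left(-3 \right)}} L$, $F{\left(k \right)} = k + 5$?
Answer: $- \frac{35 \sqrt{3}}{4} \approx -15.155$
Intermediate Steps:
$F{\left(k \right)} = 5 + k$
$z{\left(L \right)} = L \sqrt{-2 + L}$ ($z{\left(L \right)} = \sqrt{L - \left(5 - 3\right)} L = \sqrt{L - 2} L = \sqrt{-2 + L} L = L \sqrt{-2 + L}$)
$z{\left(5 \right)} \frac{2}{-16} \cdot 14 = 5 \sqrt{-2 + 5} \frac{2}{-16} \cdot 14 = 5 \sqrt{3} \cdot 2 \left(- \frac{1}{16}\right) 14 = 5 \sqrt{3} \left(- \frac{1}{8}\right) 14 = - \frac{5 \sqrt{3}}{8} \cdot 14 = - \frac{35 \sqrt{3}}{4}$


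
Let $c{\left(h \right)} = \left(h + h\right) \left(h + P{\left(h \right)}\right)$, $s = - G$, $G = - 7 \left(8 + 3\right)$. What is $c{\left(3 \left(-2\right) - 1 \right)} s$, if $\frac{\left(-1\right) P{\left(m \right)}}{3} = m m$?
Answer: $166012$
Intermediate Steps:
$G = -77$ ($G = \left(-7\right) 11 = -77$)
$P{\left(m \right)} = - 3 m^{2}$ ($P{\left(m \right)} = - 3 m m = - 3 m^{2}$)
$s = 77$ ($s = \left(-1\right) \left(-77\right) = 77$)
$c{\left(h \right)} = 2 h \left(h - 3 h^{2}\right)$ ($c{\left(h \right)} = \left(h + h\right) \left(h - 3 h^{2}\right) = 2 h \left(h - 3 h^{2}\right)$)
$c{\left(3 \left(-2\right) - 1 \right)} s = \left(3 \left(-2\right) - 1\right)^{2} \left(2 - 6 \left(3 \left(-2\right) - 1\right)\right) 77 = \left(-6 - 1\right)^{2} \left(2 - 6 \left(-6 - 1\right)\right) 77 = \left(-7\right)^{2} \left(2 - -42\right) 77 = 49 \left(2 + 42\right) 77 = 49 \cdot 44 \cdot 77 = 2156 \cdot 77 = 166012$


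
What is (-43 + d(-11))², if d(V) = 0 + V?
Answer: 2916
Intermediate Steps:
d(V) = V
(-43 + d(-11))² = (-43 - 11)² = (-54)² = 2916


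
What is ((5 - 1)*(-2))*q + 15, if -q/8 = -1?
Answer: -49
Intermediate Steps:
q = 8 (q = -8*(-1) = 8)
((5 - 1)*(-2))*q + 15 = ((5 - 1)*(-2))*8 + 15 = (4*(-2))*8 + 15 = -8*8 + 15 = -64 + 15 = -49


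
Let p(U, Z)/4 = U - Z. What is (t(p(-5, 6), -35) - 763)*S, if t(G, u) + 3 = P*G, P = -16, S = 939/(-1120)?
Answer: 29109/560 ≈ 51.980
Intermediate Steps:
S = -939/1120 (S = 939*(-1/1120) = -939/1120 ≈ -0.83839)
p(U, Z) = -4*Z + 4*U (p(U, Z) = 4*(U - Z) = -4*Z + 4*U)
t(G, u) = -3 - 16*G
(t(p(-5, 6), -35) - 763)*S = ((-3 - 16*(-4*6 + 4*(-5))) - 763)*(-939/1120) = ((-3 - 16*(-24 - 20)) - 763)*(-939/1120) = ((-3 - 16*(-44)) - 763)*(-939/1120) = ((-3 + 704) - 763)*(-939/1120) = (701 - 763)*(-939/1120) = -62*(-939/1120) = 29109/560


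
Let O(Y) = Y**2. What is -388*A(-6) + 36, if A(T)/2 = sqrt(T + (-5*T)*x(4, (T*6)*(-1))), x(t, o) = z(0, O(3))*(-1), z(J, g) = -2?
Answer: 36 - 2328*sqrt(6) ≈ -5666.4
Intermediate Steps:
x(t, o) = 2 (x(t, o) = -2*(-1) = 2)
A(T) = 6*sqrt(-T) (A(T) = 2*sqrt(T - 5*T*2) = 2*sqrt(T - 10*T) = 2*sqrt(-9*T) = 2*(3*sqrt(-T)) = 6*sqrt(-T))
-388*A(-6) + 36 = -2328*sqrt(-1*(-6)) + 36 = -2328*sqrt(6) + 36 = 36 - 2328*sqrt(6)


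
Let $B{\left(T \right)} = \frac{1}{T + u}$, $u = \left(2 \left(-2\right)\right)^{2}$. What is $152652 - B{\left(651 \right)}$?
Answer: $\frac{101818883}{667} \approx 1.5265 \cdot 10^{5}$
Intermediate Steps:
$u = 16$ ($u = \left(-4\right)^{2} = 16$)
$B{\left(T \right)} = \frac{1}{16 + T}$ ($B{\left(T \right)} = \frac{1}{T + 16} = \frac{1}{16 + T}$)
$152652 - B{\left(651 \right)} = 152652 - \frac{1}{16 + 651} = 152652 - \frac{1}{667} = \frac{101818883}{667}$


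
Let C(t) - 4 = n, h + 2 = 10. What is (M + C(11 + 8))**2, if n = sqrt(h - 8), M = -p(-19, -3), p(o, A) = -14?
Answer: 324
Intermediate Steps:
h = 8 (h = -2 + 10 = 8)
M = 14 (M = -1*(-14) = 14)
n = 0 (n = sqrt(8 - 8) = sqrt(0) = 0)
C(t) = 4 (C(t) = 4 + 0 = 4)
(M + C(11 + 8))**2 = (14 + 4)**2 = 18**2 = 324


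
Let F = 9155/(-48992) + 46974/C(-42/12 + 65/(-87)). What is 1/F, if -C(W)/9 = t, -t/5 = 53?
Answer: 38948640/759838511 ≈ 0.051259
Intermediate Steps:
t = -265 (t = -5*53 = -265)
C(W) = 2385 (C(W) = -9*(-265) = 2385)
F = 759838511/38948640 (F = 9155/(-48992) + 46974/2385 = 9155*(-1/48992) + 46974*(1/2385) = -9155/48992 + 15658/795 = 759838511/38948640 ≈ 19.509)
1/F = 1/(759838511/38948640) = 38948640/759838511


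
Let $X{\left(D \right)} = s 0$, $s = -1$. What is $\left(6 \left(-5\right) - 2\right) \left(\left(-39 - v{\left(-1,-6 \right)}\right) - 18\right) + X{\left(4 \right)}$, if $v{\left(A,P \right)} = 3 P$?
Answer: $1248$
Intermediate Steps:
$X{\left(D \right)} = 0$ ($X{\left(D \right)} = \left(-1\right) 0 = 0$)
$\left(6 \left(-5\right) - 2\right) \left(\left(-39 - v{\left(-1,-6 \right)}\right) - 18\right) + X{\left(4 \right)} = \left(6 \left(-5\right) - 2\right) \left(\left(-39 - 3 \left(-6\right)\right) - 18\right) + 0 = \left(-30 - 2\right) \left(\left(-39 - -18\right) - 18\right) + 0 = - 32 \left(\left(-39 + 18\right) - 18\right) + 0 = - 32 \left(-21 - 18\right) + 0 = \left(-32\right) \left(-39\right) + 0 = 1248 + 0 = 1248$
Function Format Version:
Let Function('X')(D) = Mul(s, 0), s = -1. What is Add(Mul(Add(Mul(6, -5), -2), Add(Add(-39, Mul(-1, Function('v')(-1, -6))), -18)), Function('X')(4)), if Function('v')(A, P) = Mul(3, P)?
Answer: 1248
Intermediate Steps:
Function('X')(D) = 0 (Function('X')(D) = Mul(-1, 0) = 0)
Add(Mul(Add(Mul(6, -5), -2), Add(Add(-39, Mul(-1, Function('v')(-1, -6))), -18)), Function('X')(4)) = Add(Mul(Add(Mul(6, -5), -2), Add(Add(-39, Mul(-1, Mul(3, -6))), -18)), 0) = Add(Mul(Add(-30, -2), Add(Add(-39, Mul(-1, -18)), -18)), 0) = Add(Mul(-32, Add(Add(-39, 18), -18)), 0) = Add(Mul(-32, Add(-21, -18)), 0) = Add(Mul(-32, -39), 0) = Add(1248, 0) = 1248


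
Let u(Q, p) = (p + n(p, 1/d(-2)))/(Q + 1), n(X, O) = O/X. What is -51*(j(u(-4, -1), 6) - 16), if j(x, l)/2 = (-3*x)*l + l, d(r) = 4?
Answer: 969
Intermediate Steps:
u(Q, p) = (p + 1/(4*p))/(1 + Q) (u(Q, p) = (p + 1/(4*p))/(Q + 1) = (p + 1/(4*p))/(1 + Q))
j(x, l) = 2*l - 6*l*x (j(x, l) = 2*((-3*x)*l + l) = 2*(-3*l*x + l) = 2*(l - 3*l*x) = 2*l - 6*l*x)
-51*(j(u(-4, -1), 6) - 16) = -51*(2*6*(1 - 3*(¼ + (-1)²)/((-1)*(1 - 4))) - 16) = -51*(2*6*(1 - (-3)*(¼ + 1)/(-3)) - 16) = -51*(2*6*(1 - (-3)*(-1)*5/(3*4)) - 16) = -51*(2*6*(1 - 3*5/12) - 16) = -51*(2*6*(1 - 5/4) - 16) = -51*(2*6*(-¼) - 16) = -51*(-3 - 16) = -51*(-19) = 969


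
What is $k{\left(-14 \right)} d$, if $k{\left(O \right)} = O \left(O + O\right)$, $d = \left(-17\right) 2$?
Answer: $-13328$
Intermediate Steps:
$d = -34$
$k{\left(O \right)} = 2 O^{2}$ ($k{\left(O \right)} = O 2 O = 2 O^{2}$)
$k{\left(-14 \right)} d = 2 \left(-14\right)^{2} \left(-34\right) = 2 \cdot 196 \left(-34\right) = 392 \left(-34\right) = -13328$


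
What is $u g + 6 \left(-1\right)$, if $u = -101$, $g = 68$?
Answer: $-6874$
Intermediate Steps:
$u g + 6 \left(-1\right) = \left(-101\right) 68 + 6 \left(-1\right) = -6868 - 6 = -6874$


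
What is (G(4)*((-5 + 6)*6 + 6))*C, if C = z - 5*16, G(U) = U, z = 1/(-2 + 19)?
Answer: -65232/17 ≈ -3837.2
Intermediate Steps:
z = 1/17 ≈ 0.058824
C = -1359/17 (C = 1/17 - 5*16 = 1/17 - 80 = -1359/17 ≈ -79.941)
(G(4)*((-5 + 6)*6 + 6))*C = (4*((-5 + 6)*6 + 6))*(-1359/17) = (4*(1*6 + 6))*(-1359/17) = (4*(6 + 6))*(-1359/17) = (4*12)*(-1359/17) = 48*(-1359/17) = -65232/17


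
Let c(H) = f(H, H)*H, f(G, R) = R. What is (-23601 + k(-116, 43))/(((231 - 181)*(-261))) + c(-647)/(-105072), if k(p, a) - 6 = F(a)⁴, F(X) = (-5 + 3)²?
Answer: -501762007/228531600 ≈ -2.1956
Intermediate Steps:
F(X) = 4 (F(X) = (-2)² = 4)
k(p, a) = 262 (k(p, a) = 6 + 4⁴ = 6 + 256 = 262)
c(H) = H² (c(H) = H*H = H²)
(-23601 + k(-116, 43))/(((231 - 181)*(-261))) + c(-647)/(-105072) = (-23601 + 262)/(((231 - 181)*(-261))) + (-647)²/(-105072) = -23339/(50*(-261)) + 418609*(-1/105072) = -23339/(-13050) - 418609/105072 = -23339*(-1/13050) - 418609/105072 = 23339/13050 - 418609/105072 = -501762007/228531600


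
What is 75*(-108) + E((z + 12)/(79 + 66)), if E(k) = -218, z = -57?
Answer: -8318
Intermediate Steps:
75*(-108) + E((z + 12)/(79 + 66)) = 75*(-108) - 218 = -8100 - 218 = -8318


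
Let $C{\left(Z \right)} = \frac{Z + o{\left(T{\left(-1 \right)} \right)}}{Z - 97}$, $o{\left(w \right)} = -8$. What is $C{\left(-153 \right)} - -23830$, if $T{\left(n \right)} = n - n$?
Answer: $\frac{5957661}{250} \approx 23831.0$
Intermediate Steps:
$T{\left(n \right)} = 0$
$C{\left(Z \right)} = \frac{-8 + Z}{-97 + Z}$ ($C{\left(Z \right)} = \frac{Z - 8}{Z - 97} = \frac{-8 + Z}{-97 + Z}$)
$C{\left(-153 \right)} - -23830 = \frac{-8 - 153}{-97 - 153} - -23830 = \frac{1}{-250} \left(-161\right) + 23830 = \left(- \frac{1}{250}\right) \left(-161\right) + 23830 = \frac{161}{250} + 23830 = \frac{5957661}{250}$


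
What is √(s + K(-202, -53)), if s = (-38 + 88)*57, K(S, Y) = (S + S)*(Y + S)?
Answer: √105870 ≈ 325.38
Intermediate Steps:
K(S, Y) = 2*S*(S + Y) (K(S, Y) = (2*S)*(S + Y) = 2*S*(S + Y))
s = 2850 (s = 50*57 = 2850)
√(s + K(-202, -53)) = √(2850 + 2*(-202)*(-202 - 53)) = √(2850 + 2*(-202)*(-255)) = √(2850 + 103020) = √105870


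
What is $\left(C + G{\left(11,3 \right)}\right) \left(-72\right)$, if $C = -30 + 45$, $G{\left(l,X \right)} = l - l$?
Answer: $-1080$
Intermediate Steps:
$G{\left(l,X \right)} = 0$
$C = 15$
$\left(C + G{\left(11,3 \right)}\right) \left(-72\right) = \left(15 + 0\right) \left(-72\right) = 15 \left(-72\right) = -1080$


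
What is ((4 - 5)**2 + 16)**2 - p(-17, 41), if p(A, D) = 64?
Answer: 225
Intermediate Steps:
((4 - 5)**2 + 16)**2 - p(-17, 41) = ((4 - 5)**2 + 16)**2 - 1*64 = ((-1)**2 + 16)**2 - 64 = (1 + 16)**2 - 64 = 17**2 - 64 = 289 - 64 = 225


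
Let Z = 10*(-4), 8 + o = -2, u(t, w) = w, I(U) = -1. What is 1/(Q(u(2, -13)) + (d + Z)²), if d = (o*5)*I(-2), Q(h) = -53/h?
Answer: 13/1353 ≈ 0.0096083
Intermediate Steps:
o = -10 (o = -8 - 2 = -10)
Z = -40
d = 50 (d = -10*5*(-1) = -50*(-1) = 50)
1/(Q(u(2, -13)) + (d + Z)²) = 1/(-53/(-13) + (50 - 40)²) = 1/(-53*(-1/13) + 10²) = 1/(53/13 + 100) = 1/(1353/13) = 13/1353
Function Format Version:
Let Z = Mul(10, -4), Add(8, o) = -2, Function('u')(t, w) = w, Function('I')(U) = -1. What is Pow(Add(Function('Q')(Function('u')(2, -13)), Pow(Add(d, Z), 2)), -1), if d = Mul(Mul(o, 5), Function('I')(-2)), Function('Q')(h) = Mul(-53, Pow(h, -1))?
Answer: Rational(13, 1353) ≈ 0.0096083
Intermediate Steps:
o = -10 (o = Add(-8, -2) = -10)
Z = -40
d = 50 (d = Mul(Mul(-10, 5), -1) = Mul(-50, -1) = 50)
Pow(Add(Function('Q')(Function('u')(2, -13)), Pow(Add(d, Z), 2)), -1) = Pow(Add(Mul(-53, Pow(-13, -1)), Pow(Add(50, -40), 2)), -1) = Pow(Add(Mul(-53, Rational(-1, 13)), Pow(10, 2)), -1) = Pow(Add(Rational(53, 13), 100), -1) = Pow(Rational(1353, 13), -1) = Rational(13, 1353)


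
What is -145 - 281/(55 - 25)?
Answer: -4631/30 ≈ -154.37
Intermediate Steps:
-145 - 281/(55 - 25) = -145 - 281/30 = -4631/30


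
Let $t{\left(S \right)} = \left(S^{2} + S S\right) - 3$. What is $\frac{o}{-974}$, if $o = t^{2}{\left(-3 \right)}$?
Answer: $- \frac{225}{974} \approx -0.23101$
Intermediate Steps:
$t{\left(S \right)} = -3 + 2 S^{2}$ ($t{\left(S \right)} = \left(S^{2} + S^{2}\right) - 3 = 2 S^{2} - 3 = -3 + 2 S^{2}$)
$o = 225$ ($o = \left(-3 + 2 \left(-3\right)^{2}\right)^{2} = \left(-3 + 2 \cdot 9\right)^{2} = \left(-3 + 18\right)^{2} = 15^{2} = 225$)
$\frac{o}{-974} = \frac{1}{-974} \cdot 225 = \left(- \frac{1}{974}\right) 225 = - \frac{225}{974}$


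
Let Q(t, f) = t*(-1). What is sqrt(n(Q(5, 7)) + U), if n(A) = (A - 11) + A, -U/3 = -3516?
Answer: 11*sqrt(87) ≈ 102.60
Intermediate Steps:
Q(t, f) = -t
U = 10548 (U = -3*(-3516) = 10548)
n(A) = -11 + 2*A (n(A) = (-11 + A) + A = -11 + 2*A)
sqrt(n(Q(5, 7)) + U) = sqrt((-11 + 2*(-1*5)) + 10548) = sqrt((-11 + 2*(-5)) + 10548) = sqrt((-11 - 10) + 10548) = sqrt(-21 + 10548) = sqrt(10527) = 11*sqrt(87)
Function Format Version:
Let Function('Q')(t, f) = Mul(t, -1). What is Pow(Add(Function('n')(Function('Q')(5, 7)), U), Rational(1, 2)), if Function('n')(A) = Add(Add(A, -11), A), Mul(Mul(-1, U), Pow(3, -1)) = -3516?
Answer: Mul(11, Pow(87, Rational(1, 2))) ≈ 102.60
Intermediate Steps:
Function('Q')(t, f) = Mul(-1, t)
U = 10548 (U = Mul(-3, -3516) = 10548)
Function('n')(A) = Add(-11, Mul(2, A)) (Function('n')(A) = Add(Add(-11, A), A) = Add(-11, Mul(2, A)))
Pow(Add(Function('n')(Function('Q')(5, 7)), U), Rational(1, 2)) = Pow(Add(Add(-11, Mul(2, Mul(-1, 5))), 10548), Rational(1, 2)) = Pow(Add(Add(-11, Mul(2, -5)), 10548), Rational(1, 2)) = Pow(Add(Add(-11, -10), 10548), Rational(1, 2)) = Pow(Add(-21, 10548), Rational(1, 2)) = Pow(10527, Rational(1, 2)) = Mul(11, Pow(87, Rational(1, 2)))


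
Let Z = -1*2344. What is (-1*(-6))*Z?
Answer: -14064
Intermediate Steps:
Z = -2344
(-1*(-6))*Z = -1*(-6)*(-2344) = 6*(-2344) = -14064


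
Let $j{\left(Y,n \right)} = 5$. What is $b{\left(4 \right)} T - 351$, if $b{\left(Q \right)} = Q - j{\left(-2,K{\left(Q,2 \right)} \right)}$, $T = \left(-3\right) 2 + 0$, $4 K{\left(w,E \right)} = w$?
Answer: $-345$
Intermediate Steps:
$K{\left(w,E \right)} = \frac{w}{4}$
$T = -6$ ($T = -6 + 0 = -6$)
$b{\left(Q \right)} = -5 + Q$ ($b{\left(Q \right)} = Q - 5 = -5 + Q$)
$b{\left(4 \right)} T - 351 = \left(-5 + 4\right) \left(-6\right) - 351 = \left(-1\right) \left(-6\right) - 351 = 6 - 351 = -345$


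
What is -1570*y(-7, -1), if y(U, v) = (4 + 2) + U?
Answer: 1570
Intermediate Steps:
y(U, v) = 6 + U
-1570*y(-7, -1) = -1570*(6 - 7) = -1570*(-1) = 1570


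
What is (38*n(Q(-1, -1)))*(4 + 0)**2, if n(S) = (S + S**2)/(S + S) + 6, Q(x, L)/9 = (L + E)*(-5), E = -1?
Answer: 31312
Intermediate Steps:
Q(x, L) = 45 - 45*L (Q(x, L) = 9*((L - 1)*(-5)) = 9*((-1 + L)*(-5)) = 9*(5 - 5*L) = 45 - 45*L)
n(S) = 6 + (S + S**2)/(2*S) (n(S) = (S + S**2)/((2*S)) + 6 = (S + S**2)*(1/(2*S)) + 6 = (S + S**2)/(2*S) + 6 = 6 + (S + S**2)/(2*S))
(38*n(Q(-1, -1)))*(4 + 0)**2 = (38*(13/2 + (45 - 45*(-1))/2))*(4 + 0)**2 = (38*(13/2 + (45 + 45)/2))*4**2 = (38*(13/2 + (1/2)*90))*16 = (38*(13/2 + 45))*16 = (38*(103/2))*16 = 1957*16 = 31312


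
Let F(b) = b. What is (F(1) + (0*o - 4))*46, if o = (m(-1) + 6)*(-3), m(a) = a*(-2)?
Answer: -138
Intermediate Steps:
m(a) = -2*a
o = -24 (o = (-2*(-1) + 6)*(-3) = (2 + 6)*(-3) = 8*(-3) = -24)
(F(1) + (0*o - 4))*46 = (1 + (0*(-24) - 4))*46 = (1 + (0 - 4))*46 = (1 - 4)*46 = -3*46 = -138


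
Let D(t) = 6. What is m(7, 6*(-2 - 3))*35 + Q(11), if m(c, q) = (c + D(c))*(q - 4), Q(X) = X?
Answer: -15459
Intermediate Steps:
m(c, q) = (-4 + q)*(6 + c) (m(c, q) = (c + 6)*(q - 4) = (6 + c)*(-4 + q) = (-4 + q)*(6 + c))
m(7, 6*(-2 - 3))*35 + Q(11) = (-24 - 4*7 + 6*(6*(-2 - 3)) + 7*(6*(-2 - 3)))*35 + 11 = (-24 - 28 + 6*(6*(-5)) + 7*(6*(-5)))*35 + 11 = (-24 - 28 + 6*(-30) + 7*(-30))*35 + 11 = (-24 - 28 - 180 - 210)*35 + 11 = -442*35 + 11 = -15470 + 11 = -15459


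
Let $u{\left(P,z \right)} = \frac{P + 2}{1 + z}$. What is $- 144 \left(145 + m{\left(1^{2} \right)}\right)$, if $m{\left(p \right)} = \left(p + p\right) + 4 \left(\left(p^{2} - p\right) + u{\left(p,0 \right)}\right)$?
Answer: $-22896$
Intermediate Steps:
$u{\left(P,z \right)} = \frac{2 + P}{1 + z}$
$m{\left(p \right)} = 8 + 2 p + 4 p^{2}$ ($m{\left(p \right)} = \left(p + p\right) + 4 \left(\left(p^{2} - p\right) + \frac{2 + p}{1 + 0}\right) = 2 p + 4 \left(\left(p^{2} - p\right) + \frac{2 + p}{1}\right) = 2 p + 4 \left(\left(p^{2} - p\right) + 1 \left(2 + p\right)\right) = 2 p + 4 \left(\left(p^{2} - p\right) + \left(2 + p\right)\right) = 2 p + 4 \left(2 + p^{2}\right) = 2 p + \left(8 + 4 p^{2}\right) = 8 + 2 p + 4 p^{2}$)
$- 144 \left(145 + m{\left(1^{2} \right)}\right) = - 144 \left(145 + \left(8 + 2 \cdot 1^{2} + 4 \left(1^{2}\right)^{2}\right)\right) = - 144 \left(145 + \left(8 + 2 \cdot 1 + 4 \cdot 1^{2}\right)\right) = - 144 \left(145 + \left(8 + 2 + 4 \cdot 1\right)\right) = - 144 \left(145 + \left(8 + 2 + 4\right)\right) = - 144 \left(145 + 14\right) = \left(-144\right) 159 = -22896$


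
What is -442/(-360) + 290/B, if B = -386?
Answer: 16553/34740 ≈ 0.47648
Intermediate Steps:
-442/(-360) + 290/B = -442/(-360) + 290/(-386) = -442*(-1/360) + 290*(-1/386) = 221/180 - 145/193 = 16553/34740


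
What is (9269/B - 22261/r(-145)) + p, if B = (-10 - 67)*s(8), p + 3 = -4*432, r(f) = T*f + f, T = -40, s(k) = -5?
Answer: -744968843/435435 ≈ -1710.9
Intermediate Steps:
r(f) = -39*f (r(f) = -40*f + f = -39*f)
p = -1731 (p = -3 - 4*432 = -3 - 1728 = -1731)
B = 385 (B = (-10 - 67)*(-5) = -77*(-5) = 385)
(9269/B - 22261/r(-145)) + p = (9269/385 - 22261/((-39*(-145)))) - 1731 = (9269*(1/385) - 22261/5655) - 1731 = (9269/385 - 22261*1/5655) - 1731 = (9269/385 - 22261/5655) - 1731 = 8769142/435435 - 1731 = -744968843/435435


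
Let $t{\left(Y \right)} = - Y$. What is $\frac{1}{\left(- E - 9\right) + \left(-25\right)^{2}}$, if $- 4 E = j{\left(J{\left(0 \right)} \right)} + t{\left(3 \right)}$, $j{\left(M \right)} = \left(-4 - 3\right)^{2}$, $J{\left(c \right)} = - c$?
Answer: $\frac{2}{1255} \approx 0.0015936$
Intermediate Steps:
$j{\left(M \right)} = 49$ ($j{\left(M \right)} = \left(-7\right)^{2} = 49$)
$E = - \frac{23}{2}$ ($E = - \frac{49 - 3}{4} = \left(- \frac{1}{4}\right) 46 = - \frac{23}{2} \approx -11.5$)
$\frac{1}{\left(- E - 9\right) + \left(-25\right)^{2}} = \frac{1}{\left(\left(-1\right) \left(- \frac{23}{2}\right) - 9\right) + \left(-25\right)^{2}} = \frac{1}{\left(\frac{23}{2} - 9\right) + 625} = \frac{1}{\frac{5}{2} + 625} = \frac{1}{\frac{1255}{2}} = \frac{2}{1255}$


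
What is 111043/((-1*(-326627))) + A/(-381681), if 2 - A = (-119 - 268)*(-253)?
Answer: 74362726226/124667319987 ≈ 0.59649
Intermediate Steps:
A = -97909 (A = 2 - (-119 - 268)*(-253) = 2 - (-387)*(-253) = 2 - 1*97911 = 2 - 97911 = -97909)
111043/((-1*(-326627))) + A/(-381681) = 111043/((-1*(-326627))) - 97909/(-381681) = 111043/326627 - 97909*(-1/381681) = 111043*(1/326627) + 97909/381681 = 111043/326627 + 97909/381681 = 74362726226/124667319987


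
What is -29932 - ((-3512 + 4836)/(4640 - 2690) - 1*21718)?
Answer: -8009312/975 ≈ -8214.7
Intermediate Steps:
-29932 - ((-3512 + 4836)/(4640 - 2690) - 1*21718) = -29932 - (1324/1950 - 21718) = -29932 - (1324*(1/1950) - 21718) = -29932 - (662/975 - 21718) = -29932 - 1*(-21174388/975) = -29932 + 21174388/975 = -8009312/975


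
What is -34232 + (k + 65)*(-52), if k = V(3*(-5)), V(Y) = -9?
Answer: -37144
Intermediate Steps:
k = -9
-34232 + (k + 65)*(-52) = -34232 + (-9 + 65)*(-52) = -34232 + 56*(-52) = -34232 - 2912 = -37144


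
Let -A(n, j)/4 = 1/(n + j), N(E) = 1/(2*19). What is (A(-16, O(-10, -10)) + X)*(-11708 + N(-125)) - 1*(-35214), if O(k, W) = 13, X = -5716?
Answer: 1271905238/19 ≈ 6.6942e+7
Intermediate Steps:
N(E) = 1/38
A(n, j) = -4/(j + n) (A(n, j) = -4/(n + j) = -4/(j + n))
(A(-16, O(-10, -10)) + X)*(-11708 + N(-125)) - 1*(-35214) = (-4/(13 - 16) - 5716)*(-11708 + 1/38) - 1*(-35214) = (-4/(-3) - 5716)*(-444903/38) + 35214 = (-4*(-⅓) - 5716)*(-444903/38) + 35214 = (4/3 - 5716)*(-444903/38) + 35214 = -17144/3*(-444903/38) + 35214 = 1271236172/19 + 35214 = 1271905238/19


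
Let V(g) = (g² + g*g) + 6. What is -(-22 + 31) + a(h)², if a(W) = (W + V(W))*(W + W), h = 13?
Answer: 86155515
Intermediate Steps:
V(g) = 6 + 2*g² (V(g) = (g² + g²) + 6 = 2*g² + 6 = 6 + 2*g²)
a(W) = 2*W*(6 + W + 2*W²) (a(W) = (W + (6 + 2*W²))*(W + W) = (6 + W + 2*W²)*(2*W) = 2*W*(6 + W + 2*W²))
-(-22 + 31) + a(h)² = -(-22 + 31) + (2*13*(6 + 13 + 2*13²))² = -1*9 + (2*13*(6 + 13 + 2*169))² = -9 + (2*13*(6 + 13 + 338))² = -9 + (2*13*357)² = -9 + 9282² = -9 + 86155524 = 86155515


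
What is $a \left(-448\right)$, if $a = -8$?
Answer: $3584$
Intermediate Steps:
$a \left(-448\right) = \left(-8\right) \left(-448\right) = 3584$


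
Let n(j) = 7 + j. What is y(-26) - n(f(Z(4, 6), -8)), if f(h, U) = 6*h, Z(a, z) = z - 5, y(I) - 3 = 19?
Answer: 9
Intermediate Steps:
y(I) = 22 (y(I) = 3 + 19 = 22)
Z(a, z) = -5 + z
y(-26) - n(f(Z(4, 6), -8)) = 22 - (7 + 6*(-5 + 6)) = 22 - (7 + 6*1) = 22 - (7 + 6) = 22 - 1*13 = 22 - 13 = 9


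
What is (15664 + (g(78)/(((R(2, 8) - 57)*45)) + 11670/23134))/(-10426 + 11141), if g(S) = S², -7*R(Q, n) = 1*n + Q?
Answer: 370481520491/16912978225 ≈ 21.905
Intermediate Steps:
R(Q, n) = -Q/7 - n/7 (R(Q, n) = -(1*n + Q)/7 = -(n + Q)/7 = -(Q + n)/7 = -Q/7 - n/7)
(15664 + (g(78)/(((R(2, 8) - 57)*45)) + 11670/23134))/(-10426 + 11141) = (15664 + (78²/((((-⅐*2 - ⅐*8) - 57)*45)) + 11670/23134))/(-10426 + 11141) = (15664 + (6084/((((-2/7 - 8/7) - 57)*45)) + 11670*(1/23134)))/715 = (15664 + (6084/(((-10/7 - 57)*45)) + 5835/11567))*(1/715) = (15664 + (6084/((-409/7*45)) + 5835/11567))*(1/715) = (15664 + (6084/(-18405/7) + 5835/11567))*(1/715) = (15664 + (6084*(-7/18405) + 5835/11567))*(1/715) = (15664 + (-4732/2045 + 5835/11567))*(1/715) = (15664 - 42802469/23654515)*(1/715) = (370481520491/23654515)*(1/715) = 370481520491/16912978225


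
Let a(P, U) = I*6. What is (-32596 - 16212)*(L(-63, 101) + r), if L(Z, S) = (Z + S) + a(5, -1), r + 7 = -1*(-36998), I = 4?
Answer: -1808482824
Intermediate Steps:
a(P, U) = 24 (a(P, U) = 4*6 = 24)
r = 36991 (r = -7 - 1*(-36998) = -7 + 36998 = 36991)
L(Z, S) = 24 + S + Z (L(Z, S) = (Z + S) + 24 = (S + Z) + 24 = 24 + S + Z)
(-32596 - 16212)*(L(-63, 101) + r) = (-32596 - 16212)*((24 + 101 - 63) + 36991) = -48808*(62 + 36991) = -48808*37053 = -1808482824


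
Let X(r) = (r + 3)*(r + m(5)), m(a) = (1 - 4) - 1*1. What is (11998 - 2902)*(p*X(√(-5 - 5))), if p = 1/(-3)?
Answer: 66704 + 3032*I*√10 ≈ 66704.0 + 9588.0*I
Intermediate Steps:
m(a) = -4 (m(a) = -3 - 1 = -4)
p = -⅓ ≈ -0.33333
X(r) = (-4 + r)*(3 + r) (X(r) = (r + 3)*(r - 4) = (3 + r)*(-4 + r) = (-4 + r)*(3 + r))
(11998 - 2902)*(p*X(√(-5 - 5))) = (11998 - 2902)*(-(-12 + (√(-5 - 5))² - √(-5 - 5))/3) = 9096*(-(-12 + (√(-10))² - √(-10))/3) = 9096*(-(-12 + (I*√10)² - I*√10)/3) = 9096*(-(-12 - 10 - I*√10)/3) = 9096*(-(-22 - I*√10)/3) = 9096*(22/3 + I*√10/3) = 66704 + 3032*I*√10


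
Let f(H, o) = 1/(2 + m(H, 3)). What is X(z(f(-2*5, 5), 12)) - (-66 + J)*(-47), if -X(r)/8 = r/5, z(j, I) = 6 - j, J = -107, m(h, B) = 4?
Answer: -24421/3 ≈ -8140.3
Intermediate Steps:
f(H, o) = ⅙ (f(H, o) = 1/(2 + 4) = 1/6 = ⅙)
X(r) = -8*r/5
X(z(f(-2*5, 5), 12)) - (-66 + J)*(-47) = -8*(6 - 1*⅙)/5 - (-66 - 107)*(-47) = -8*(6 - ⅙)/5 - (-173)*(-47) = -8/5*35/6 - 1*8131 = -28/3 - 8131 = -24421/3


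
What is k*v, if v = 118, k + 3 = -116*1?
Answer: -14042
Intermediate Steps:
k = -119 (k = -3 - 116*1 = -3 - 116 = -119)
k*v = -119*118 = -14042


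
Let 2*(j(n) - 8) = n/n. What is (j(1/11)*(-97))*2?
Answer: -1649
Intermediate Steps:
j(n) = 17/2 (j(n) = 8 + (n/n)/2 = 8 + (1/2)*1 = 8 + 1/2 = 17/2)
(j(1/11)*(-97))*2 = ((17/2)*(-97))*2 = -1649/2*2 = -1649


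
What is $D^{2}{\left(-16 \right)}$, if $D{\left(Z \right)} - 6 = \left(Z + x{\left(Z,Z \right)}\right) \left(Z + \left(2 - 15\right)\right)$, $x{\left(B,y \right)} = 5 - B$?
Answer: $19321$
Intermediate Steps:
$D{\left(Z \right)} = -59 + 5 Z$ ($D{\left(Z \right)} = 6 + \left(Z - \left(-5 + Z\right)\right) \left(Z + \left(2 - 15\right)\right) = 6 + 5 \left(Z - 13\right) = 6 + 5 \left(-13 + Z\right) = 6 + \left(-65 + 5 Z\right) = -59 + 5 Z$)
$D^{2}{\left(-16 \right)} = \left(-59 + 5 \left(-16\right)\right)^{2} = \left(-59 - 80\right)^{2} = \left(-139\right)^{2} = 19321$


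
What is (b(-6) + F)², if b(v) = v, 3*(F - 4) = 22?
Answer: 256/9 ≈ 28.444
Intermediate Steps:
F = 34/3 (F = 4 + (⅓)*22 = 4 + 22/3 = 34/3 ≈ 11.333)
(b(-6) + F)² = (-6 + 34/3)² = (16/3)² = 256/9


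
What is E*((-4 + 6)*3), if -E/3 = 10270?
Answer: -184860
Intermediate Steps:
E = -30810 (E = -3*10270 = -30810)
E*((-4 + 6)*3) = -30810*(-4 + 6)*3 = -61620*3 = -30810*6 = -184860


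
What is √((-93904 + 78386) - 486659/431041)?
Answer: I*√2883397431223777/431041 ≈ 124.58*I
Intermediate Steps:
√((-93904 + 78386) - 486659/431041) = √(-15518 - 486659*1/431041) = √(-15518 - 486659/431041) = √(-6689380897/431041) = I*√2883397431223777/431041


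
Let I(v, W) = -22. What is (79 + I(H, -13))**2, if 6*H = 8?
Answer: 3249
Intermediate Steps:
H = 4/3 (H = (1/6)*8 = 4/3 ≈ 1.3333)
(79 + I(H, -13))**2 = (79 - 22)**2 = 57**2 = 3249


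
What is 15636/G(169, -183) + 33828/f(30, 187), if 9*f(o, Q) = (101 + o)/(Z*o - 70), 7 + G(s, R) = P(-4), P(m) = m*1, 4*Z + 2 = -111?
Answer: -3074730126/1441 ≈ -2.1337e+6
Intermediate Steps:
Z = -113/4 (Z = -½ + (¼)*(-111) = -½ - 111/4 = -113/4 ≈ -28.250)
P(m) = m
G(s, R) = -11 (G(s, R) = -7 - 4 = -11)
f(o, Q) = (101 + o)/(9*(-70 - 113*o/4)) (f(o, Q) = ((101 + o)/(-113*o/4 - 70))/9 = ((101 + o)/(-70 - 113*o/4))/9 = (101 + o)/(9*(-70 - 113*o/4)))
15636/G(169, -183) + 33828/f(30, 187) = 15636/(-11) + 33828/((4*(-101 - 1*30)/(9*(280 + 113*30)))) = 15636*(-1/11) + 33828/((4*(-101 - 30)/(9*(280 + 3390)))) = -15636/11 + 33828/(((4/9)*(-131)/3670)) = -15636/11 + 33828/(((4/9)*(1/3670)*(-131))) = -15636/11 + 33828/(-262/16515) = -15636/11 + 33828*(-16515/262) = -15636/11 - 279334710/131 = -3074730126/1441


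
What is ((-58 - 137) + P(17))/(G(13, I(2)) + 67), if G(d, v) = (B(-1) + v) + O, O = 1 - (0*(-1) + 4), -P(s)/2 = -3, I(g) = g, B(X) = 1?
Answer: -189/67 ≈ -2.8209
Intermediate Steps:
P(s) = 6 (P(s) = -2*(-3) = 6)
O = -3 (O = 1 - (0 + 4) = 1 - 1*4 = 1 - 4 = -3)
G(d, v) = -2 + v (G(d, v) = (1 + v) - 3 = -2 + v)
((-58 - 137) + P(17))/(G(13, I(2)) + 67) = ((-58 - 137) + 6)/((-2 + 2) + 67) = (-195 + 6)/(0 + 67) = -189/67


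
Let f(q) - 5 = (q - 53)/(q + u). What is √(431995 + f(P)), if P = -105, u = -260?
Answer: √57553257670/365 ≈ 657.27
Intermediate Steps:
f(q) = 5 + (-53 + q)/(-260 + q) (f(q) = 5 + (q - 53)/(q - 260) = 5 + (-53 + q)/(-260 + q))
√(431995 + f(P)) = √(431995 + 3*(-451 + 2*(-105))/(-260 - 105)) = √(431995 + 3*(-451 - 210)/(-365)) = √(431995 + 3*(-1/365)*(-661)) = √(431995 + 1983/365) = √(157680158/365) = √57553257670/365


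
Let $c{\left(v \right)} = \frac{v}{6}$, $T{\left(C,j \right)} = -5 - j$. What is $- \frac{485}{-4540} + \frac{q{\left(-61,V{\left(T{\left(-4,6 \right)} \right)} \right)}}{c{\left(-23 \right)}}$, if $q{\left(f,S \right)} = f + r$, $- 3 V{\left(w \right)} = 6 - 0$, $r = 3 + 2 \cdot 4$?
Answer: $\frac{274631}{20884} \approx 13.15$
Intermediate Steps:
$r = 11$ ($r = 3 + 8 = 11$)
$V{\left(w \right)} = -2$ ($V{\left(w \right)} = - \frac{6 - 0}{3} = - \frac{6 + 0}{3} = \left(- \frac{1}{3}\right) 6 = -2$)
$q{\left(f,S \right)} = 11 + f$ ($q{\left(f,S \right)} = f + 11 = 11 + f$)
$c{\left(v \right)} = \frac{v}{6}$ ($c{\left(v \right)} = v \frac{1}{6} = \frac{v}{6}$)
$- \frac{485}{-4540} + \frac{q{\left(-61,V{\left(T{\left(-4,6 \right)} \right)} \right)}}{c{\left(-23 \right)}} = - \frac{485}{-4540} + \frac{11 - 61}{\frac{1}{6} \left(-23\right)} = \left(-485\right) \left(- \frac{1}{4540}\right) - \frac{50}{- \frac{23}{6}} = \frac{97}{908} - - \frac{300}{23} = \frac{97}{908} + \frac{300}{23} = \frac{274631}{20884}$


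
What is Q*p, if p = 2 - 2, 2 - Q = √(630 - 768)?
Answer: 0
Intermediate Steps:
Q = 2 - I*√138 (Q = 2 - √(630 - 768) = 2 - √(-138) = 2 - I*√138 ≈ 2.0 - 11.747*I)
p = 0
Q*p = (2 - I*√138)*0 = 0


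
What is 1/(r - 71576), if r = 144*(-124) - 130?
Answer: -1/89562 ≈ -1.1165e-5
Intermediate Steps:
r = -17986 (r = -17856 - 130 = -17986)
1/(r - 71576) = 1/(-17986 - 71576) = 1/(-89562) = -1/89562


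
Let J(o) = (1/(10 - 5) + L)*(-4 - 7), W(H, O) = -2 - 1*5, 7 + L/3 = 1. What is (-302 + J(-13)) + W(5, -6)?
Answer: -566/5 ≈ -113.20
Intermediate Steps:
L = -18 (L = -21 + 3*1 = -21 + 3 = -18)
W(H, O) = -7 (W(H, O) = -2 - 5 = -7)
J(o) = 979/5 (J(o) = (1/(10 - 5) - 18)*(-4 - 7) = (1/5 - 18)*(-11) = -89/5*(-11) = 979/5)
(-302 + J(-13)) + W(5, -6) = (-302 + 979/5) - 7 = -531/5 - 7 = -566/5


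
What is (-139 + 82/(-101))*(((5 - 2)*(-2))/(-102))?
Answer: -14121/1717 ≈ -8.2242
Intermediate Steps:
(-139 + 82/(-101))*(((5 - 2)*(-2))/(-102)) = (-139 + 82*(-1/101))*((3*(-2))*(-1/102)) = (-139 - 82/101)*(-6*(-1/102)) = -14121/101*1/17 = -14121/1717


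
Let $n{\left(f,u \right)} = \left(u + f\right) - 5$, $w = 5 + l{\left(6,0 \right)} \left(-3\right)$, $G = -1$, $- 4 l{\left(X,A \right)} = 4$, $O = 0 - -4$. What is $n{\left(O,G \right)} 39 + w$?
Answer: $-70$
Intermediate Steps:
$O = 4$ ($O = 0 + 4 = 4$)
$l{\left(X,A \right)} = -1$ ($l{\left(X,A \right)} = \left(- \frac{1}{4}\right) 4 = -1$)
$w = 8$ ($w = 5 - -3 = 5 + 3 = 8$)
$n{\left(f,u \right)} = -5 + f + u$ ($n{\left(f,u \right)} = \left(f + u\right) - 5 = -5 + f + u$)
$n{\left(O,G \right)} 39 + w = \left(-5 + 4 - 1\right) 39 + 8 = \left(-2\right) 39 + 8 = -78 + 8 = -70$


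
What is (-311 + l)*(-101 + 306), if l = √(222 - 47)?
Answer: -63755 + 1025*√7 ≈ -61043.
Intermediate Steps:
l = 5*√7 (l = √175 = 5*√7 ≈ 13.229)
(-311 + l)*(-101 + 306) = (-311 + 5*√7)*(-101 + 306) = (-311 + 5*√7)*205 = -63755 + 1025*√7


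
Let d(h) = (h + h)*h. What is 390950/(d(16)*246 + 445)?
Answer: 390950/126397 ≈ 3.0930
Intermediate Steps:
d(h) = 2*h² (d(h) = (2*h)*h = 2*h²)
390950/(d(16)*246 + 445) = 390950/((2*16²)*246 + 445) = 390950/((2*256)*246 + 445) = 390950/(512*246 + 445) = 390950/(125952 + 445) = 390950/126397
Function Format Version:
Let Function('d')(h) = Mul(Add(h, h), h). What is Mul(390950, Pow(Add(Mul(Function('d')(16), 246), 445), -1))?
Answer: Rational(390950, 126397) ≈ 3.0930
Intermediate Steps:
Function('d')(h) = Mul(2, Pow(h, 2)) (Function('d')(h) = Mul(Mul(2, h), h) = Mul(2, Pow(h, 2)))
Mul(390950, Pow(Add(Mul(Function('d')(16), 246), 445), -1)) = Mul(390950, Pow(Add(Mul(Mul(2, Pow(16, 2)), 246), 445), -1)) = Mul(390950, Pow(Add(Mul(Mul(2, 256), 246), 445), -1)) = Mul(390950, Pow(Add(Mul(512, 246), 445), -1)) = Mul(390950, Pow(Add(125952, 445), -1)) = Mul(390950, Pow(126397, -1)) = Mul(390950, Rational(1, 126397)) = Rational(390950, 126397)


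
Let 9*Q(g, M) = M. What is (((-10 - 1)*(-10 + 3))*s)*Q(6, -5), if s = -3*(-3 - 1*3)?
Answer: -770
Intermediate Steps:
s = 18 (s = -3*(-3 - 3) = -3*(-6) = 18)
Q(g, M) = M/9
(((-10 - 1)*(-10 + 3))*s)*Q(6, -5) = (((-10 - 1)*(-10 + 3))*18)*((⅑)*(-5)) = (-11*(-7)*18)*(-5/9) = (77*18)*(-5/9) = 1386*(-5/9) = -770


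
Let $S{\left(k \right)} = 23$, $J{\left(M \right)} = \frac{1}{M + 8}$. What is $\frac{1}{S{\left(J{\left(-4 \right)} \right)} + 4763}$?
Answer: $\frac{1}{4786} \approx 0.00020894$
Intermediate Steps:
$J{\left(M \right)} = \frac{1}{8 + M}$
$\frac{1}{S{\left(J{\left(-4 \right)} \right)} + 4763} = \frac{1}{23 + 4763} = \frac{1}{4786}$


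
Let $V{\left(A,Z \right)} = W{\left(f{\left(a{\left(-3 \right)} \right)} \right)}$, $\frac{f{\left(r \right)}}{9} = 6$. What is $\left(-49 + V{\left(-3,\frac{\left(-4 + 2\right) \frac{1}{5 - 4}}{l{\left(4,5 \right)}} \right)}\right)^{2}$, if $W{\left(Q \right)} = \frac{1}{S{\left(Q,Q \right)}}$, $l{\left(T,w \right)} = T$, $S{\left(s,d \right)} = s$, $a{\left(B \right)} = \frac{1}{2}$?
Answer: $\frac{6996025}{2916} \approx 2399.2$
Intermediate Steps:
$a{\left(B \right)} = \frac{1}{2}$
$f{\left(r \right)} = 54$ ($f{\left(r \right)} = 9 \cdot 6 = 54$)
$W{\left(Q \right)} = \frac{1}{Q}$
$V{\left(A,Z \right)} = \frac{1}{54}$
$\left(-49 + V{\left(-3,\frac{\left(-4 + 2\right) \frac{1}{5 - 4}}{l{\left(4,5 \right)}} \right)}\right)^{2} = \left(-49 + \frac{1}{54}\right)^{2} = \left(- \frac{2645}{54}\right)^{2} = \frac{6996025}{2916}$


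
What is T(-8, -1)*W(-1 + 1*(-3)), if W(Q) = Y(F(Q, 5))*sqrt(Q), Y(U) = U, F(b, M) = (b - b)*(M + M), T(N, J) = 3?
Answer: 0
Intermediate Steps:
F(b, M) = 0 (F(b, M) = 0*(2*M) = 0)
W(Q) = 0 (W(Q) = 0*sqrt(Q) = 0)
T(-8, -1)*W(-1 + 1*(-3)) = 3*0 = 0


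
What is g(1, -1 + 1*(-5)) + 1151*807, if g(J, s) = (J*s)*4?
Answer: 928833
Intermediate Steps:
g(J, s) = 4*J*s
g(1, -1 + 1*(-5)) + 1151*807 = 4*1*(-1 + 1*(-5)) + 1151*807 = 4*1*(-1 - 5) + 928857 = 4*1*(-6) + 928857 = -24 + 928857 = 928833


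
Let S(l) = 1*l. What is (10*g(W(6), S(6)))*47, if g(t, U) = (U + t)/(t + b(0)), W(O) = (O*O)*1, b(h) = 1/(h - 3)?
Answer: 59220/107 ≈ 553.46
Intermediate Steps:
S(l) = l
b(h) = 1/(-3 + h)
W(O) = O**2 (W(O) = O**2*1 = O**2)
g(t, U) = (U + t)/(-1/3 + t) (g(t, U) = (U + t)/(t + 1/(-3 + 0)) = (U + t)/(t + 1/(-3)) = (U + t)/(t - 1/3) = (U + t)/(-1/3 + t))
(10*g(W(6), S(6)))*47 = (10*(3*(6 + 6**2)/(-1 + 3*6**2)))*47 = (10*(3*(6 + 36)/(-1 + 3*36)))*47 = (10*(3*42/(-1 + 108)))*47 = (10*(3*42/107))*47 = (10*(3*(1/107)*42))*47 = (10*(126/107))*47 = (1260/107)*47 = 59220/107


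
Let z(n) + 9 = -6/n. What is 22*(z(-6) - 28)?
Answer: -792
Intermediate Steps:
z(n) = -9 - 6/n
22*(z(-6) - 28) = 22*((-9 - 6/(-6)) - 28) = 22*((-9 - 6*(-⅙)) - 28) = 22*((-9 + 1) - 28) = 22*(-8 - 28) = 22*(-36) = -792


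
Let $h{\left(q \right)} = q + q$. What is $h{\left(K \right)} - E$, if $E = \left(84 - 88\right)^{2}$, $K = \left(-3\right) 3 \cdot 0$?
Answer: $-16$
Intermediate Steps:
$K = 0$ ($K = \left(-9\right) 0 = 0$)
$h{\left(q \right)} = 2 q$
$E = 16$ ($E = \left(-4\right)^{2} = 16$)
$h{\left(K \right)} - E = 2 \cdot 0 - 16 = 0 - 16 = -16$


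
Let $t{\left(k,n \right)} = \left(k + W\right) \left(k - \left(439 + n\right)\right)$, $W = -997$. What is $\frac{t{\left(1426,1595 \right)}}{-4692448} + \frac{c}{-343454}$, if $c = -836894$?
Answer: $\frac{62760396410}{25181875553} \approx 2.4923$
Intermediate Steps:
$t{\left(k,n \right)} = \left(-997 + k\right) \left(-439 + k - n\right)$ ($t{\left(k,n \right)} = \left(k - 997\right) \left(k - \left(439 + n\right)\right) = \left(-997 + k\right) \left(-439 + k - n\right)$)
$\frac{t{\left(1426,1595 \right)}}{-4692448} + \frac{c}{-343454} = \frac{437683 + 1426^{2} - 2047736 + 997 \cdot 1595 - 1426 \cdot 1595}{-4692448} - \frac{836894}{-343454} = \left(437683 + 2033476 - 2047736 + 1590215 - 2274470\right) \left(- \frac{1}{4692448}\right) - - \frac{418447}{171727} = \left(-260832\right) \left(- \frac{1}{4692448}\right) + \frac{418447}{171727} = \frac{8151}{146639} + \frac{418447}{171727} = \frac{62760396410}{25181875553}$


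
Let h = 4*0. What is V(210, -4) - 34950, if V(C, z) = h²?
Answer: -34950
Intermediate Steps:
h = 0
V(C, z) = 0 (V(C, z) = 0² = 0)
V(210, -4) - 34950 = 0 - 34950 = -34950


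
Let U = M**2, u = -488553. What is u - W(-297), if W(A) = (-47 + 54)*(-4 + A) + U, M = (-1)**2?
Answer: -486447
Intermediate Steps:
M = 1
U = 1 (U = 1**2 = 1)
W(A) = -27 + 7*A (W(A) = (-47 + 54)*(-4 + A) + 1 = 7*(-4 + A) + 1 = (-28 + 7*A) + 1 = -27 + 7*A)
u - W(-297) = -488553 - (-27 + 7*(-297)) = -488553 - (-27 - 2079) = -488553 - 1*(-2106) = -488553 + 2106 = -486447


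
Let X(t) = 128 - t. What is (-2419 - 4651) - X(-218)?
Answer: -7416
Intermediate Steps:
(-2419 - 4651) - X(-218) = (-2419 - 4651) - (128 - 1*(-218)) = -7070 - (128 + 218) = -7070 - 1*346 = -7070 - 346 = -7416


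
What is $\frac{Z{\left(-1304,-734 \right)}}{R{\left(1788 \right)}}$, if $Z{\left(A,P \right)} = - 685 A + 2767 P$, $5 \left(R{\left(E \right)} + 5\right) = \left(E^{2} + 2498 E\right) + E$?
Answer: $- \frac{5688690}{7665131} \approx -0.74215$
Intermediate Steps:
$R{\left(E \right)} = -5 + \frac{E^{2}}{5} + \frac{2499 E}{5}$ ($R{\left(E \right)} = -5 + \frac{\left(E^{2} + 2498 E\right) + E}{5} = -5 + \frac{E^{2} + 2499 E}{5} = -5 + \left(\frac{E^{2}}{5} + \frac{2499 E}{5}\right) = -5 + \frac{E^{2}}{5} + \frac{2499 E}{5}$)
$\frac{Z{\left(-1304,-734 \right)}}{R{\left(1788 \right)}} = \frac{\left(-685\right) \left(-1304\right) + 2767 \left(-734\right)}{-5 + \frac{1788^{2}}{5} + \frac{2499}{5} \cdot 1788} = \frac{893240 - 2030978}{-5 + \frac{1}{5} \cdot 3196944 + \frac{4468212}{5}} = - \frac{1137738}{-5 + \frac{3196944}{5} + \frac{4468212}{5}} = - \frac{1137738}{\frac{7665131}{5}} = \left(-1137738\right) \frac{5}{7665131} = - \frac{5688690}{7665131}$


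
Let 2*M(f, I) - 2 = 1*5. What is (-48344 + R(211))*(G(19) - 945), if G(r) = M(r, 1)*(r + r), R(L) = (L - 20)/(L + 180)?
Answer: 15348678156/391 ≈ 3.9255e+7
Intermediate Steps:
M(f, I) = 7/2 (M(f, I) = 1 + (1*5)/2 = 1 + (1/2)*5 = 1 + 5/2 = 7/2)
R(L) = (-20 + L)/(180 + L)
G(r) = 7*r (G(r) = 7*(r + r)/2 = 7*(2*r)/2 = 7*r)
(-48344 + R(211))*(G(19) - 945) = (-48344 + (-20 + 211)/(180 + 211))*(7*19 - 945) = (-48344 + 191/391)*(133 - 945) = (-48344 + (1/391)*191)*(-812) = (-48344 + 191/391)*(-812) = -18902313/391*(-812) = 15348678156/391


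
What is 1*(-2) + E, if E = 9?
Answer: 7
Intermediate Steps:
1*(-2) + E = 1*(-2) + 9 = -2 + 9 = 7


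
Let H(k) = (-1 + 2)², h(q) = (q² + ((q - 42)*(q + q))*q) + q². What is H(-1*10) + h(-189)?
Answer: -16431659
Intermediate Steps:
h(q) = 2*q² + 2*q²*(-42 + q) (h(q) = (q² + ((-42 + q)*(2*q))*q) + q² = (q² + (2*q*(-42 + q))*q) + q² = (q² + 2*q²*(-42 + q)) + q² = 2*q² + 2*q²*(-42 + q))
H(k) = 1 (H(k) = 1² = 1)
H(-1*10) + h(-189) = 1 + 2*(-189)²*(-41 - 189) = 1 + 2*35721*(-230) = 1 - 16431660 = -16431659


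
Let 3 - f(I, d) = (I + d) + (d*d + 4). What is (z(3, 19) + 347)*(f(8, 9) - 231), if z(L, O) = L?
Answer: -115500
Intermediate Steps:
f(I, d) = -1 - I - d - d² (f(I, d) = 3 - ((I + d) + (d*d + 4)) = 3 - ((I + d) + (d² + 4)) = 3 - ((I + d) + (4 + d²)) = 3 - (4 + I + d + d²) = 3 + (-4 - I - d - d²) = -1 - I - d - d²)
(z(3, 19) + 347)*(f(8, 9) - 231) = (3 + 347)*((-1 - 1*8 - 1*9 - 1*9²) - 231) = 350*((-1 - 8 - 9 - 1*81) - 231) = 350*((-1 - 8 - 9 - 81) - 231) = 350*(-99 - 231) = 350*(-330) = -115500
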